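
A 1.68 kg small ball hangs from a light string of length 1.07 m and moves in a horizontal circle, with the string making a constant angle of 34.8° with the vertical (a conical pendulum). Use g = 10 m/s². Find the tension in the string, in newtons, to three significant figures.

Vertically the bob has no acceleration, so T cosθ = mg.
T = mg/cosθ = 1.68 × 10.0 / cos 34.8° = 16.80/0.8211 = 20.46 N.

20.5 N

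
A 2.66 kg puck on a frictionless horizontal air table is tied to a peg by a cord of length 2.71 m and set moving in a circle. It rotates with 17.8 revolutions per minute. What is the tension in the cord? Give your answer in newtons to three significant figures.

25.0 N

ω = 17.8 rev/min × 2π/60 = 1.864 rad/s, so v = ωr = 1.864 × 2.71 = 5.051 m/s.
The tension is the only horizontal force, so it supplies the full centripetal force: T = m v²/r = 2.66 × (5.051)²/2.71 = 2.66 × 25.52/2.71 = 25.05 N.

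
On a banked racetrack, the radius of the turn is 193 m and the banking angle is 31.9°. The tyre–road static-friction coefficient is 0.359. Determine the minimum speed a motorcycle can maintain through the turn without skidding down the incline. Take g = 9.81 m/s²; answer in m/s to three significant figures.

20.2 m/s

At the minimum speed, friction acts up the slope at its limiting value f = μN. Radially (horizontal, toward centre): N sinθ − μN cosθ = mv²/r. Vertically: N cosθ + μN sinθ = mg.
Dividing: v² = r g (sinθ − μcosθ)/(cosθ + μsinθ).
sinθ − μcosθ = 0.5284 − 0.359×0.8490 = 0.2237; cosθ + μsinθ = 0.8490 + 0.359×0.5284 = 1.039.
v² = 193 × 9.81 × 0.2237/1.039 = 407.7 m²/s², so v = 20.19 m/s.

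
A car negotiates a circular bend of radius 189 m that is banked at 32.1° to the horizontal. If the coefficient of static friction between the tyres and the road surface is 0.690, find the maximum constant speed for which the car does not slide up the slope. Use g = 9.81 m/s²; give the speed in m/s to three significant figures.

At the maximum speed, friction acts down the slope at its limiting value f = μN. Radially (horizontal, toward centre): N sinθ + μN cosθ = mv²/r. Vertically: N cosθ − μN sinθ = mg.
Dividing: v² = r g (sinθ + μcosθ)/(cosθ − μsinθ).
sinθ + μcosθ = 0.5314 + 0.690×0.8471 = 1.116; cosθ − μsinθ = 0.8471 − 0.690×0.5314 = 0.4805.
v² = 189 × 9.81 × 1.116/0.4805 = 4306 m²/s², so v = 65.62 m/s.

65.6 m/s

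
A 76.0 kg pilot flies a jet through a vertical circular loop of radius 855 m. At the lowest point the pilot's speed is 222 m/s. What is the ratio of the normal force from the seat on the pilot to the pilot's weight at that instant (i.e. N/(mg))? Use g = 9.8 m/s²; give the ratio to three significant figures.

6.88

At the bottom, N − mg = mv²/r, so N = m(v²/r + g) and N/(mg) = v²/(rg) + 1 = (222)²/(855 × 9.8) + 1 = 5.882 + 1 = 6.882.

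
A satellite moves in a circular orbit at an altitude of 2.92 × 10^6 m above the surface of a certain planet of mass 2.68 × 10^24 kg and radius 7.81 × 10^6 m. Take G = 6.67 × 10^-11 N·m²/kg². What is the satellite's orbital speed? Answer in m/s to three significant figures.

4080 m/s

Orbital radius r = R + h = 7.81 × 10^6 + 2.92 × 10^6 = 1.073 × 10^7 m.
Gravity supplies the centripetal force: G M m / r² = m v² / r, so v = √(GM/r).
v = √(6.67 × 10^-11 × 2.68 × 10^24 / 1.073 × 10^7) = √(1.666 × 10^7) = 4082 m/s.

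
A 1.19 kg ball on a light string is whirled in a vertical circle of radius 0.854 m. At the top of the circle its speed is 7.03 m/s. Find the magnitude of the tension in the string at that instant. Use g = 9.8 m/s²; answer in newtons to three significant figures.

At the top, both T and the weight mg point inward (toward the centre), so T + mg = mv²/r.
T = m(v²/r − g) = 1.19 × ((7.03)²/0.854 − 9.8) = 1.19 × (57.87 − 9.8) = 1.19 × 48.07 = 57.20 N.

57.2 N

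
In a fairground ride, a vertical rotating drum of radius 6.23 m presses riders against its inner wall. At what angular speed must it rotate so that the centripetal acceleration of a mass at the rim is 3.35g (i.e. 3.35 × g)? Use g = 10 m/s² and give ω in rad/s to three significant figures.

Centripetal acceleration a_c = ω²r. Setting ω²r = 3.35g:
ω = √(3.35g / r) = √(3.35 × 10.0 / 6.23) = √5.377 = 2.319 rad/s.

2.32 rad/s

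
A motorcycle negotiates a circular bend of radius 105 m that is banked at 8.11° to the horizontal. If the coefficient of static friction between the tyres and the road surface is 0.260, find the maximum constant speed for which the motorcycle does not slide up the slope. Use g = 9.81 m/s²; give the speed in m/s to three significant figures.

At the maximum speed, friction acts down the slope at its limiting value f = μN. Radially (horizontal, toward centre): N sinθ + μN cosθ = mv²/r. Vertically: N cosθ − μN sinθ = mg.
Dividing: v² = r g (sinθ + μcosθ)/(cosθ − μsinθ).
sinθ + μcosθ = 0.1411 + 0.260×0.9900 = 0.3985; cosθ − μsinθ = 0.9900 − 0.260×0.1411 = 0.9533.
v² = 105 × 9.81 × 0.3985/0.9533 = 430.5 m²/s², so v = 20.75 m/s.

20.7 m/s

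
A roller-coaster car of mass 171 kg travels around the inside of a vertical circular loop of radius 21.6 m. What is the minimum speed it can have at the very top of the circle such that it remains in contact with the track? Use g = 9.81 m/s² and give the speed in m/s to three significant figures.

14.6 m/s

At the highest point the centre is directly below, so both the weight and N act inward: N + mg = mv²/r.
At minimum speed N → 0, so mg = mv_min²/r ⇒ v_min = √(g r) = √(9.81 × 21.6) = 14.56 m/s.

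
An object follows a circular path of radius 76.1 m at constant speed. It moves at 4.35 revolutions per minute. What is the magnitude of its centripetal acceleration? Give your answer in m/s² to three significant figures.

ω = 4.35 rev/min × 2π/60 = 0.4555 rad/s, so v = ωr = 0.4555 × 76.1 = 34.67 m/s.
a_c = v²/r = (34.67)²/76.1 = 1202/76.1 = 15.79 m/s².

15.8 m/s²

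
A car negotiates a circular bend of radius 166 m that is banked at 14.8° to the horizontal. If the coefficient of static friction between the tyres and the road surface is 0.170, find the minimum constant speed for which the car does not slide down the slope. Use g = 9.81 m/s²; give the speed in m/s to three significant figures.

12.1 m/s

At the minimum speed, friction acts up the slope at its limiting value f = μN. Radially (horizontal, toward centre): N sinθ − μN cosθ = mv²/r. Vertically: N cosθ + μN sinθ = mg.
Dividing: v² = r g (sinθ − μcosθ)/(cosθ + μsinθ).
sinθ − μcosθ = 0.2554 − 0.170×0.9668 = 0.09109; cosθ + μsinθ = 0.9668 + 0.170×0.2554 = 1.010.
v² = 166 × 9.81 × 0.09109/1.010 = 146.8 m²/s², so v = 12.12 m/s.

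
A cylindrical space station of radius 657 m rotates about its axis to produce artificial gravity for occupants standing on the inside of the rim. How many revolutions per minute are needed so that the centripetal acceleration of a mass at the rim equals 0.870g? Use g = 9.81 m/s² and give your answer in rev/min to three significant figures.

Require ω²r = 0.870g, so ω = √(0.870 × 9.81/657) = 0.1140 rad/s.
In rev/min: ω × 60/(2π) = 0.1140 × 60/(2π) = 1.088 rev/min.

1.09 rev/min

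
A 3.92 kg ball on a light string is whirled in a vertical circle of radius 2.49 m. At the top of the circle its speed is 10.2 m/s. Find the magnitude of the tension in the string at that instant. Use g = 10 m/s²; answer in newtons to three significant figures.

At the top, both T and the weight mg point inward (toward the centre), so T + mg = mv²/r.
T = m(v²/r − g) = 3.92 × ((10.2)²/2.49 − 10.0) = 3.92 × (41.78 − 10.0) = 3.92 × 31.78 = 124.6 N.

125 N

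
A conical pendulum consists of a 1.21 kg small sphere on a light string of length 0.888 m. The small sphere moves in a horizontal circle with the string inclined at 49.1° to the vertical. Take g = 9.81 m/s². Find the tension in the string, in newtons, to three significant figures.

18.1 N

Vertically the bob has no acceleration, so T cosθ = mg.
T = mg/cosθ = 1.21 × 9.81 / cos 49.1° = 11.87/0.6547 = 18.13 N.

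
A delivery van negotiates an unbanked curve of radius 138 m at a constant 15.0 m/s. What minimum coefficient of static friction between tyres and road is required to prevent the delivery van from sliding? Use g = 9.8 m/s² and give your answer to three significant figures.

Friction provides the centripetal force: μ_s m g = m v²/r, so μ_s = v²/(g r) = (15.00)²/(9.8 × 138) = 225.0/1352 = 0.1664.

0.166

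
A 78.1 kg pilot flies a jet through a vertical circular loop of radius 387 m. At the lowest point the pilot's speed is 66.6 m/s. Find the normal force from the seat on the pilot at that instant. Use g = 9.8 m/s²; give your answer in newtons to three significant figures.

1660 N

At the lowest point, N points up (toward the centre) and the weight mg points down (away from the centre), so the net inward force is N − mg = mv²/r.
N = m(v²/r + g) = 78.1 × ((66.6)²/387 + 9.8) = 78.1 × (11.46 + 9.8) = 78.1 × 21.26 = 1661 N.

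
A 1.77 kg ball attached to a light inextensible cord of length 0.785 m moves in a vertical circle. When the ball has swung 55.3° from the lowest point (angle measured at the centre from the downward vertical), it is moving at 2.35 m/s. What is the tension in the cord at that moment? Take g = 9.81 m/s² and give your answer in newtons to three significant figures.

22.3 N

Take the radial direction toward the centre of the circle as positive. The component of the weight along the string toward the centre is −mg cos φ (φ measured from the bottom), so Newton's second law along the string gives T − mg cos φ = m v²/r.
cos 55.3° = 0.5693, so T = m(v²/r + g cos φ) = 1.77 × ((2.35)²/0.785 + 9.81 × 0.5693) = 1.77 × (7.035 + (5.585)) = 1.77 × 12.62 = 22.34 N.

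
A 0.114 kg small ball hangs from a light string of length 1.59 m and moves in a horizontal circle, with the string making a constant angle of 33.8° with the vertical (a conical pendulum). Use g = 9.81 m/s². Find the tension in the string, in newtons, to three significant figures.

Vertically the bob has no acceleration, so T cosθ = mg.
T = mg/cosθ = 0.114 × 9.81 / cos 33.8° = 1.118/0.8310 = 1.346 N.

1.35 N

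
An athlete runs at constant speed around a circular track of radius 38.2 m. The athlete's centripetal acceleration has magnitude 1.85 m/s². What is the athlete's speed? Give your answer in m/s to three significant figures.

8.41 m/s

a_c = v²/r ⇒ v = √(a_c · r) = √(1.85 × 38.2) = √70.67 = 8.407 m/s.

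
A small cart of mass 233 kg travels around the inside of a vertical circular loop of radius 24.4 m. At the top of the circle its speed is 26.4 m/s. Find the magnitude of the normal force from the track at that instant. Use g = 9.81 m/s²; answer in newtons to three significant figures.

At the top, both N and the weight mg point inward (toward the centre), so N + mg = mv²/r.
N = m(v²/r − g) = 233 × ((26.4)²/24.4 − 9.81) = 233 × (28.56 − 9.81) = 233 × 18.75 = 4370 N.

4370 N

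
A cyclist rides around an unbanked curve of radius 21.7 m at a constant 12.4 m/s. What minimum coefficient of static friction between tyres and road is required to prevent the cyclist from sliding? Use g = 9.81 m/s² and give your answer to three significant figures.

Friction provides the centripetal force: μ_s m g = m v²/r, so μ_s = v²/(g r) = (12.40)²/(9.81 × 21.7) = 153.8/212.9 = 0.7223.

0.722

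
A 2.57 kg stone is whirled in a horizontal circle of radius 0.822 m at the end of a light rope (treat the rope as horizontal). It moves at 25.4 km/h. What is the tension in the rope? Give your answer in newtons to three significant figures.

v = 25.4 km/h = 25.4/3.6 = 7.056 m/s.
The tension is the only horizontal force, so it supplies the full centripetal force: T = m v²/r = 2.57 × (7.056)²/0.822 = 2.57 × 49.78/0.822 = 155.6 N.

156 N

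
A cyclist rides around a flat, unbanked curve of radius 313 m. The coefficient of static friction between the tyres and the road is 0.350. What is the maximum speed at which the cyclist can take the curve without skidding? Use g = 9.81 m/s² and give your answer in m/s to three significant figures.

32.8 m/s

On a flat curve, static friction is the only horizontal force, so it must supply the full centripetal force: μ_s m g = m v²/r.
Mass cancels: v_max = √(μ_s g r) = √(0.350 × 9.81 × 313) = √1075 = 32.78 m/s.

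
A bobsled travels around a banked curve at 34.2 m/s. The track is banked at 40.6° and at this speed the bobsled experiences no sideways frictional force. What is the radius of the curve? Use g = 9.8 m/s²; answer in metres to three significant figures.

Frictionless banking: tanθ = v²/(rg), so r = v²/(g tanθ).
r = (34.2)²/(9.8 × tan 40.6°) = 1170/(9.8 × 0.8571) = 1170/8.400 = 139.2 m.

139 m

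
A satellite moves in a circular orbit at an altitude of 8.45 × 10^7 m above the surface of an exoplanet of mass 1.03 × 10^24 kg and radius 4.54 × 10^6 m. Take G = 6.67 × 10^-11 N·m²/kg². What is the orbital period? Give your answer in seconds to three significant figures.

r = R + h = 4.54 × 10^6 + 8.45 × 10^7 = 8.904 × 10^7 m. Gravity provides the centripetal force: G M m / r² = m v² / r ⇒ v = √(GM/r) = 878.4 m/s.
T = 2πr/v = 2π × 8.904 × 10^7 / 878.4 = 636900 s.

637000 s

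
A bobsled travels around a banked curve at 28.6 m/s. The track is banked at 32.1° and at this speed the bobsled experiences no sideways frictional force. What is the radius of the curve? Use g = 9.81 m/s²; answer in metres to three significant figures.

Frictionless banking: tanθ = v²/(rg), so r = v²/(g tanθ).
r = (28.6)²/(9.81 × tan 32.1°) = 818.0/(9.81 × 0.6273) = 818.0/6.154 = 132.9 m.

133 m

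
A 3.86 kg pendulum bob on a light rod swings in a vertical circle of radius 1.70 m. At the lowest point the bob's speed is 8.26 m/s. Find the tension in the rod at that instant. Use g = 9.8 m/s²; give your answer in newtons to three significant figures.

At the lowest point, T points up (toward the centre) and the weight mg points down (away from the centre), so the net inward force is T − mg = mv²/r.
T = m(v²/r + g) = 3.86 × ((8.26)²/1.70 + 9.8) = 3.86 × (40.13 + 9.8) = 3.86 × 49.93 = 192.7 N.

193 N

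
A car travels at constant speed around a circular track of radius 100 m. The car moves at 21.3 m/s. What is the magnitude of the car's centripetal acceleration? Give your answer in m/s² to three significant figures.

4.54 m/s²

a_c = v²/r = (21.30)²/100 = 453.7/100 = 4.537 m/s².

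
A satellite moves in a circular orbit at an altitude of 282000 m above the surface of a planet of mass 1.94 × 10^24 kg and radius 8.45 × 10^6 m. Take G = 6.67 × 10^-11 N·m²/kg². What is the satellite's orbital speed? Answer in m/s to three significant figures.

Orbital radius r = R + h = 8.45 × 10^6 + 282000 = 8.732 × 10^6 m.
Gravity supplies the centripetal force: G M m / r² = m v² / r, so v = √(GM/r).
v = √(6.67 × 10^-11 × 1.94 × 10^24 / 8.732 × 10^6) = √(1.482 × 10^7) = 3850 m/s.

3850 m/s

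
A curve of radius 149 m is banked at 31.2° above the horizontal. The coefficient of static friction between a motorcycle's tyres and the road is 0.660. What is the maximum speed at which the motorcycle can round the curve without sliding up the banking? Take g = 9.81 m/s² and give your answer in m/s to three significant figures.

55.5 m/s

At the maximum speed, friction acts down the slope at its limiting value f = μN. Radially (horizontal, toward centre): N sinθ + μN cosθ = mv²/r. Vertically: N cosθ − μN sinθ = mg.
Dividing: v² = r g (sinθ + μcosθ)/(cosθ − μsinθ).
sinθ + μcosθ = 0.5180 + 0.660×0.8554 = 1.083; cosθ − μsinθ = 0.8554 − 0.660×0.5180 = 0.5135.
v² = 149 × 9.81 × 1.083/0.5135 = 3082 m²/s², so v = 55.51 m/s.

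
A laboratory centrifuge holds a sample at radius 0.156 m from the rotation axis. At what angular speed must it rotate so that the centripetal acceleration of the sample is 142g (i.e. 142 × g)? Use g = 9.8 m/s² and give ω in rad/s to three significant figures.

Centripetal acceleration a_c = ω²r. Setting ω²r = 142g:
ω = √(142g / r) = √(142 × 9.8 / 0.156) = √8921 = 94.45 rad/s.

94.4 rad/s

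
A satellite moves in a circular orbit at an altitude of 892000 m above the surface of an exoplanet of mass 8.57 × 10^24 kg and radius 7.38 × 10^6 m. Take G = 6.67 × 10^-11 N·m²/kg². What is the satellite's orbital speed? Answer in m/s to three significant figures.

8310 m/s

Orbital radius r = R + h = 7.38 × 10^6 + 892000 = 8.272 × 10^6 m.
Gravity supplies the centripetal force: G M m / r² = m v² / r, so v = √(GM/r).
v = √(6.67 × 10^-11 × 8.57 × 10^24 / 8.272 × 10^6) = √(6.910 × 10^7) = 8313 m/s.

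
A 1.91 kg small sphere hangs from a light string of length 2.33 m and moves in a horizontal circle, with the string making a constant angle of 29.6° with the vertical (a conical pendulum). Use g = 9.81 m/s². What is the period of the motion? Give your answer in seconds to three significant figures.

r = L sinθ = 1.151 m. From T sinθ = mω²r and T cosθ = mg: tanθ = ω²r/g, so ω² = g tanθ / r = g/(L cosθ).
ω = √(g/(L cosθ)) = √(9.81/(2.33 × 0.8695)) = √4.842 = 2.201 rad/s.
Period = 2π/ω = 2.855 s.

2.86 s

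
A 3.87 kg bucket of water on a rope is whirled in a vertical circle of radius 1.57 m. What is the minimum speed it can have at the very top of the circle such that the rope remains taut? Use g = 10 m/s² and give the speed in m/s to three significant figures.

3.96 m/s

At the highest point the centre is directly below, so both the weight and T act inward: T + mg = mv²/r.
At minimum speed T → 0, so mg = mv_min²/r ⇒ v_min = √(g r) = √(10.0 × 1.57) = 3.962 m/s.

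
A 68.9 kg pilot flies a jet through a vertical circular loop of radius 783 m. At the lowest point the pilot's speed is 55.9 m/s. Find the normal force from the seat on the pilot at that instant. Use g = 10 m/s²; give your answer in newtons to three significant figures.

964 N

At the lowest point, N points up (toward the centre) and the weight mg points down (away from the centre), so the net inward force is N − mg = mv²/r.
N = m(v²/r + g) = 68.9 × ((55.9)²/783 + 10.0) = 68.9 × (3.991 + 10.0) = 68.9 × 13.99 = 964.0 N.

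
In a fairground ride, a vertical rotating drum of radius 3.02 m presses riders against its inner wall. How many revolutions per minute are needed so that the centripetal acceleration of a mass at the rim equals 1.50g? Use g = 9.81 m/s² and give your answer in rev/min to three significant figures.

21.1 rev/min

Require ω²r = 1.50g, so ω = √(1.50 × 9.81/3.02) = 2.207 rad/s.
In rev/min: ω × 60/(2π) = 2.207 × 60/(2π) = 21.08 rev/min.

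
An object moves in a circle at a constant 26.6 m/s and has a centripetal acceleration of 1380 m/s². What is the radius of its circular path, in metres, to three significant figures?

0.513 m

a_c = v²/r ⇒ r = v²/a_c = (26.6)²/1380 = 707.6/1380 = 0.5127 m.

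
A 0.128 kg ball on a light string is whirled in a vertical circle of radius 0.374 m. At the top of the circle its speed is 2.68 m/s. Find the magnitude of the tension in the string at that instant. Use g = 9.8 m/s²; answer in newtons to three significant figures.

At the top, both T and the weight mg point inward (toward the centre), so T + mg = mv²/r.
T = m(v²/r − g) = 0.128 × ((2.68)²/0.374 − 9.8) = 0.128 × (19.20 − 9.8) = 0.128 × 9.404 = 1.204 N.

1.20 N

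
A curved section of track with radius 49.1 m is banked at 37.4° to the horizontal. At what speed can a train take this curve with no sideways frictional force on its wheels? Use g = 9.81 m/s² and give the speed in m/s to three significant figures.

19.2 m/s

On a frictionless banked curve, N sinθ = mv²/r and N cosθ = mg, so tanθ = v²/(rg).
v = √(r g tanθ) = √(49.1 × 9.81 × tan 37.4°) = √(49.1 × 9.81 × 0.7646) = √368.3 = 19.19 m/s.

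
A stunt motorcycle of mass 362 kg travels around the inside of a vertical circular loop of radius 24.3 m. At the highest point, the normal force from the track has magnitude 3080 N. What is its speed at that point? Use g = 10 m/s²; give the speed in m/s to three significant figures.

At the top, N + mg = mv²/r, so v = √(r(N/m + g)) = √(24.3 × (3080/362 + 10.0)) = √(24.3 × 18.51) = √449.8 = 21.21 m/s.

21.2 m/s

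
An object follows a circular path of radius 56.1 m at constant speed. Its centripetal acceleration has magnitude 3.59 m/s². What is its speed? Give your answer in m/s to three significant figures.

14.2 m/s

a_c = v²/r ⇒ v = √(a_c · r) = √(3.59 × 56.1) = √201.4 = 14.19 m/s.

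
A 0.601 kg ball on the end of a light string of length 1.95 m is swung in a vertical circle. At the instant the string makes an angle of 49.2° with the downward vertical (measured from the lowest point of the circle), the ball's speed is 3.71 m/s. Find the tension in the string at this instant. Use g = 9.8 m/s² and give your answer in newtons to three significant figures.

Take the radial direction toward the centre of the circle as positive. The component of the weight along the string toward the centre is −mg cos φ (φ measured from the bottom), so Newton's second law along the string gives T − mg cos φ = m v²/r.
cos 49.2° = 0.6534, so T = m(v²/r + g cos φ) = 0.601 × ((3.71)²/1.95 + 9.8 × 0.6534) = 0.601 × (7.059 + (6.404)) = 0.601 × 13.46 = 8.091 N.

8.09 N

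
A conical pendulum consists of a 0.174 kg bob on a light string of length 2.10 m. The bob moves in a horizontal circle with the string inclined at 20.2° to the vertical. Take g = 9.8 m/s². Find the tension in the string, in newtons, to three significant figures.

1.82 N

Vertically the bob has no acceleration, so T cosθ = mg.
T = mg/cosθ = 0.174 × 9.8 / cos 20.2° = 1.705/0.9385 = 1.817 N.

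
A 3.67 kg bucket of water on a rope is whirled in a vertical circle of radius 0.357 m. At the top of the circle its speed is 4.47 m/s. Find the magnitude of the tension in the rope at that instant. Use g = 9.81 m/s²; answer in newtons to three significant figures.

169 N

At the top, both T and the weight mg point inward (toward the centre), so T + mg = mv²/r.
T = m(v²/r − g) = 3.67 × ((4.47)²/0.357 − 9.81) = 3.67 × (55.97 − 9.81) = 3.67 × 46.16 = 169.4 N.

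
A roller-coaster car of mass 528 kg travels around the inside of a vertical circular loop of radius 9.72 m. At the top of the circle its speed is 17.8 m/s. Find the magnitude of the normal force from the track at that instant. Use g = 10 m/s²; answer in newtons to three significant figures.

11900 N

At the top, both N and the weight mg point inward (toward the centre), so N + mg = mv²/r.
N = m(v²/r − g) = 528 × ((17.8)²/9.72 − 10.0) = 528 × (32.60 − 10.0) = 528 × 22.60 = 11930 N.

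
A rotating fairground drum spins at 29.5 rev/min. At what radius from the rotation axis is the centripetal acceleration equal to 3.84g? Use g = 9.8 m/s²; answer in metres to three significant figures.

ω = 29.5 rev/min × 2π/60 = 3.089 rad/s.
a_c = ω²r = 3.84g ⇒ r = 3.84 × 9.8 / (3.089)² = 37.63/9.543 = 3.943 m.

3.94 m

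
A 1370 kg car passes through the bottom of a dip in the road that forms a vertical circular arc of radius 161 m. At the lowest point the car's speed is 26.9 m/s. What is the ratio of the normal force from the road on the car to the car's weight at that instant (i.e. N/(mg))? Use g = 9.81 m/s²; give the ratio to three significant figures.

1.46

At the bottom, N − mg = mv²/r, so N = m(v²/r + g) and N/(mg) = v²/(rg) + 1 = (26.9)²/(161 × 9.81) + 1 = 0.4582 + 1 = 1.458.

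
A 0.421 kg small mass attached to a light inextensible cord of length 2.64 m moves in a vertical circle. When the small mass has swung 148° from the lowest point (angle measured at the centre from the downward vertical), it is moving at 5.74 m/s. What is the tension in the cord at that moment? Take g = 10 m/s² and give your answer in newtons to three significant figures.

1.68 N

Take the radial direction toward the centre of the circle as positive. The component of the weight along the string toward the centre is −mg cos φ (φ measured from the bottom), so Newton's second law along the string gives T − mg cos φ = m v²/r.
cos 148° = -0.8480, so T = m(v²/r + g cos φ) = 0.421 × ((5.74)²/2.64 + 10.0 × -0.8480) = 0.421 × (12.48 + (-8.480)) = 0.421 × 4.000 = 1.684 N.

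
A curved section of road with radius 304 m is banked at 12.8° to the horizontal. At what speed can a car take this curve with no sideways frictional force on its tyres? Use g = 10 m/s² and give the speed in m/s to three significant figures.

On a frictionless banked curve, N sinθ = mv²/r and N cosθ = mg, so tanθ = v²/(rg).
v = √(r g tanθ) = √(304 × 10.0 × tan 12.8°) = √(304 × 10.0 × 0.2272) = √690.7 = 26.28 m/s.

26.3 m/s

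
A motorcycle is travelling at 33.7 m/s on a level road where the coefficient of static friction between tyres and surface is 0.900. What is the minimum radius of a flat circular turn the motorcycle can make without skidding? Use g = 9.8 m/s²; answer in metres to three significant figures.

129 m

At the limit, μ_s m g = m v²/r, so r_min = v²/(μ_s g) = (33.7)²/(0.900 × 9.8) = 1136/8.820 = 128.8 m.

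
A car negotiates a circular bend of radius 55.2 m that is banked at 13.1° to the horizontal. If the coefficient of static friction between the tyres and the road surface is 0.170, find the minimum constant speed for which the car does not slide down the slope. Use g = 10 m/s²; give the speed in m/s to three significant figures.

At the minimum speed, friction acts up the slope at its limiting value f = μN. Radially (horizontal, toward centre): N sinθ − μN cosθ = mv²/r. Vertically: N cosθ + μN sinθ = mg.
Dividing: v² = r g (sinθ − μcosθ)/(cosθ + μsinθ).
sinθ − μcosθ = 0.2267 − 0.170×0.9740 = 0.06108; cosθ + μsinθ = 0.9740 + 0.170×0.2267 = 1.013.
v² = 55.2 × 10.0 × 0.06108/1.013 = 33.30 m²/s², so v = 5.770 m/s.

5.77 m/s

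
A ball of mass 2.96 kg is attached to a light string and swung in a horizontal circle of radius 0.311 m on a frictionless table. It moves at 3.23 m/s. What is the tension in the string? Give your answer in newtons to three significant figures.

99.3 N

The tension is the only horizontal force, so it supplies the full centripetal force: T = m v²/r = 2.96 × (3.230)²/0.311 = 2.96 × 10.43/0.311 = 99.30 N.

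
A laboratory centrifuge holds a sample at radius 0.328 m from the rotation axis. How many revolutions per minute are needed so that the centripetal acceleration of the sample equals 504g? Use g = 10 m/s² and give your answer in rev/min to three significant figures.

Require ω²r = 504g, so ω = √(504 × 10.0/0.328) = 124.0 rad/s.
In rev/min: ω × 60/(2π) = 124.0 × 60/(2π) = 1184 rev/min.

1180 rev/min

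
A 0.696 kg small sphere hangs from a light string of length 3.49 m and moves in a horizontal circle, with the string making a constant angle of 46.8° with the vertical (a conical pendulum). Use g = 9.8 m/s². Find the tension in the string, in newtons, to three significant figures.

Vertically the bob has no acceleration, so T cosθ = mg.
T = mg/cosθ = 0.696 × 9.8 / cos 46.8° = 6.821/0.6845 = 9.964 N.

9.96 N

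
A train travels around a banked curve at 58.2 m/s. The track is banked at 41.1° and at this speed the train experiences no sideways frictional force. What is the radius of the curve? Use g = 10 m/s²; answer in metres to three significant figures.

388 m

Frictionless banking: tanθ = v²/(rg), so r = v²/(g tanθ).
r = (58.2)²/(10.0 × tan 41.1°) = 3387/(10.0 × 0.8724) = 3387/8.724 = 388.3 m.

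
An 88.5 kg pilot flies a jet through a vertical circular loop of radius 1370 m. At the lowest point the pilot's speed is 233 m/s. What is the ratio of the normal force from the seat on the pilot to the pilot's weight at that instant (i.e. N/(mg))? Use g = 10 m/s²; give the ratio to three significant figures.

At the bottom, N − mg = mv²/r, so N = m(v²/r + g) and N/(mg) = v²/(rg) + 1 = (233)²/(1370 × 10.0) + 1 = 3.963 + 1 = 4.963.

4.96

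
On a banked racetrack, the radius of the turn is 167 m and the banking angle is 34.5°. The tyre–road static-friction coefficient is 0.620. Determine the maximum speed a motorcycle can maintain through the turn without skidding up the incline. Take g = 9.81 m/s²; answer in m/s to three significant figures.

At the maximum speed, friction acts down the slope at its limiting value f = μN. Radially (horizontal, toward centre): N sinθ + μN cosθ = mv²/r. Vertically: N cosθ − μN sinθ = mg.
Dividing: v² = r g (sinθ + μcosθ)/(cosθ − μsinθ).
sinθ + μcosθ = 0.5664 + 0.620×0.8241 = 1.077; cosθ − μsinθ = 0.8241 − 0.620×0.5664 = 0.4730.
v² = 167 × 9.81 × 1.077/0.4730 = 3732 m²/s², so v = 61.09 m/s.

61.1 m/s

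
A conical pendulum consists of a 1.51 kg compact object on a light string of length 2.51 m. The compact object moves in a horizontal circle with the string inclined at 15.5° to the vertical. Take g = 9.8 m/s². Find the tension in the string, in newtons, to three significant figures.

15.4 N

Vertically the bob has no acceleration, so T cosθ = mg.
T = mg/cosθ = 1.51 × 9.8 / cos 15.5° = 14.80/0.9636 = 15.36 N.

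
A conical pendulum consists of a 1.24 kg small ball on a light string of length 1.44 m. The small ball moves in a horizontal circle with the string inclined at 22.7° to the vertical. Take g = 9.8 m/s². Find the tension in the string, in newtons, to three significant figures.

Vertically the bob has no acceleration, so T cosθ = mg.
T = mg/cosθ = 1.24 × 9.8 / cos 22.7° = 12.15/0.9225 = 13.17 N.

13.2 N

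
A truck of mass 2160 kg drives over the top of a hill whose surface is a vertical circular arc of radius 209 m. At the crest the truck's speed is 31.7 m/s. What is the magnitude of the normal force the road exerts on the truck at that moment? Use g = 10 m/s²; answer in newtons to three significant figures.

At the crest the centripetal acceleration points downward (toward the centre of the arc), so mg − N = mv²/r.
N = m(g − v²/r) = 2160 × (10.0 − (31.7)²/209) = 2160 × (10.0 − 4.808) = 2160 × 5.192 = 11210 N.

11200 N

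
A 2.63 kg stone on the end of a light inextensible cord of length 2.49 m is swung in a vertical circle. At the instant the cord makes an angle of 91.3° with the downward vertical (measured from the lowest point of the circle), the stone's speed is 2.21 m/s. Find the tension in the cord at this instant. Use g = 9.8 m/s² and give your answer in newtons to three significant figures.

4.57 N

Take the radial direction toward the centre of the circle as positive. The component of the weight along the string toward the centre is −mg cos φ (φ measured from the bottom), so Newton's second law along the string gives T − mg cos φ = m v²/r.
cos 91.3° = -0.02269, so T = m(v²/r + g cos φ) = 2.63 × ((2.21)²/2.49 + 9.8 × -0.02269) = 2.63 × (1.961 + (-0.2223)) = 2.63 × 1.739 = 4.574 N.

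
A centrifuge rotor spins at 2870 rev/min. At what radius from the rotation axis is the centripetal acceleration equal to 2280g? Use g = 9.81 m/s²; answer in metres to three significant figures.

ω = 2870 rev/min × 2π/60 = 300.5 rad/s.
a_c = ω²r = 2280g ⇒ r = 2280 × 9.81 / (300.5)² = 22370/90330 = 0.2476 m.

0.248 m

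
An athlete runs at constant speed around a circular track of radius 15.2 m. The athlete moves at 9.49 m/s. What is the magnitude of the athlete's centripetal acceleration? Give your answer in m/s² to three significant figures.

5.93 m/s²

a_c = v²/r = (9.490)²/15.2 = 90.06/15.2 = 5.925 m/s².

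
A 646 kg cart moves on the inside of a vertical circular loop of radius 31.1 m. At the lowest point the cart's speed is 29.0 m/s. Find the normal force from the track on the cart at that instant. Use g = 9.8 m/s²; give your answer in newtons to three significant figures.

23800 N

At the lowest point, N points up (toward the centre) and the weight mg points down (away from the centre), so the net inward force is N − mg = mv²/r.
N = m(v²/r + g) = 646 × ((29.0)²/31.1 + 9.8) = 646 × (27.04 + 9.8) = 646 × 36.84 = 23800 N.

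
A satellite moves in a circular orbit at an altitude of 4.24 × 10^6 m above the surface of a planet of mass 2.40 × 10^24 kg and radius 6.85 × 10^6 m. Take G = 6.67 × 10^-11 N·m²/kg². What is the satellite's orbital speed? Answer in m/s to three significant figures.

Orbital radius r = R + h = 6.85 × 10^6 + 4.24 × 10^6 = 1.109 × 10^7 m.
Gravity supplies the centripetal force: G M m / r² = m v² / r, so v = √(GM/r).
v = √(6.67 × 10^-11 × 2.40 × 10^24 / 1.109 × 10^7) = √(1.443 × 10^7) = 3799 m/s.

3800 m/s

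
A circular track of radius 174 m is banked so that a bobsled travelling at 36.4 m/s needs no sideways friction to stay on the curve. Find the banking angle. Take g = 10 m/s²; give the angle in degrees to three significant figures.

37.3°

For a frictionless banked turn: horizontally N sinθ = mv²/r and vertically N cosθ = mg.
Dividing: tanθ = v²/(r g) = (36.4)²/(174 × 10.0) = 1325/1740 = 0.7615.
θ = arctan(0.7615) = 37.29°.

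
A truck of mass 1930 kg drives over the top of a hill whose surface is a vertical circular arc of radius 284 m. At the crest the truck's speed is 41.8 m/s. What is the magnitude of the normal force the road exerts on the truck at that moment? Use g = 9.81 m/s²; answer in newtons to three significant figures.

At the crest the centripetal acceleration points downward (toward the centre of the arc), so mg − N = mv²/r.
N = m(g − v²/r) = 1930 × (9.81 − (41.8)²/284) = 1930 × (9.81 − 6.152) = 1930 × 3.658 = 7059 N.

7060 N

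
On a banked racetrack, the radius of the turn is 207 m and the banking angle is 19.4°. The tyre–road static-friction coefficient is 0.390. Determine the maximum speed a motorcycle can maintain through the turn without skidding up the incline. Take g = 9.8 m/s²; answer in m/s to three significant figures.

41.8 m/s

At the maximum speed, friction acts down the slope at its limiting value f = μN. Radially (horizontal, toward centre): N sinθ + μN cosθ = mv²/r. Vertically: N cosθ − μN sinθ = mg.
Dividing: v² = r g (sinθ + μcosθ)/(cosθ − μsinθ).
sinθ + μcosθ = 0.3322 + 0.390×0.9432 = 0.7000; cosθ − μsinθ = 0.9432 − 0.390×0.3322 = 0.8137.
v² = 207 × 9.8 × 0.7000/0.8137 = 1745 m²/s², so v = 41.78 m/s.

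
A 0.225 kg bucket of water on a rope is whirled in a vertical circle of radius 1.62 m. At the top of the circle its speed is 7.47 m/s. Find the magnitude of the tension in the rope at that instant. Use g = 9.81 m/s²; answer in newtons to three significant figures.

5.54 N

At the top, both T and the weight mg point inward (toward the centre), so T + mg = mv²/r.
T = m(v²/r − g) = 0.225 × ((7.47)²/1.62 − 9.81) = 0.225 × (34.44 − 9.81) = 0.225 × 24.64 = 5.543 N.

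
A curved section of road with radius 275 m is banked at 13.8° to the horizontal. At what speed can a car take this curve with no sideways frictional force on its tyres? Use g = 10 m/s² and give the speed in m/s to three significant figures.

26.0 m/s

On a frictionless banked curve, N sinθ = mv²/r and N cosθ = mg, so tanθ = v²/(rg).
v = √(r g tanθ) = √(275 × 10.0 × tan 13.8°) = √(275 × 10.0 × 0.2456) = √675.5 = 25.99 m/s.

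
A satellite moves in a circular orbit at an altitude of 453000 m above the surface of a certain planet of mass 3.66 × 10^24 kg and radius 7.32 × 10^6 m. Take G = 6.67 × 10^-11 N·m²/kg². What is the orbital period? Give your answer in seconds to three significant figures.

r = R + h = 7.32 × 10^6 + 453000 = 7.773 × 10^6 m. Gravity provides the centripetal force: G M m / r² = m v² / r ⇒ v = √(GM/r) = 5604 m/s.
T = 2πr/v = 2π × 7.773 × 10^6 / 5604 = 8715 s.

8710 s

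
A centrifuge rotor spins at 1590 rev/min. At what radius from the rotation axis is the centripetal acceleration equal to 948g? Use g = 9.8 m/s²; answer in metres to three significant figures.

0.335 m

ω = 1590 rev/min × 2π/60 = 166.5 rad/s.
a_c = ω²r = 948g ⇒ r = 948 × 9.8 / (166.5)² = 9290/27720 = 0.3351 m.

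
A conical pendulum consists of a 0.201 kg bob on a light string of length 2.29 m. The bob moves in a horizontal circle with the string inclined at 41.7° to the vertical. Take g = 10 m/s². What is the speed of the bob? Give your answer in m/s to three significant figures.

The radius of the circle is r = L sinθ = 2.29 × sin 41.7° = 1.523 m.
Horizontally T sinθ = mv²/r and vertically T cosθ = mg, so tanθ = v²/(rg).
v = √(r g tanθ) = √(1.523 × 10.0 × 0.8910) = √13.57 = 3.684 m/s.

3.68 m/s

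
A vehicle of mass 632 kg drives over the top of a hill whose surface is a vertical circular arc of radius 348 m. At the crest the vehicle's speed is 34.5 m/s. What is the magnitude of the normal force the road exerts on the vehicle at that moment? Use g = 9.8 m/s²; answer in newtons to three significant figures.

4030 N

At the crest the centripetal acceleration points downward (toward the centre of the arc), so mg − N = mv²/r.
N = m(g − v²/r) = 632 × (9.8 − (34.5)²/348) = 632 × (9.8 − 3.420) = 632 × 6.380 = 4032 N.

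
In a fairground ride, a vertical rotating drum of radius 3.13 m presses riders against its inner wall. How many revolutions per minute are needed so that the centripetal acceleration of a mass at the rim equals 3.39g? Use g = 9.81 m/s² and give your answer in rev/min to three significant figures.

Require ω²r = 3.39g, so ω = √(3.39 × 9.81/3.13) = 3.260 rad/s.
In rev/min: ω × 60/(2π) = 3.260 × 60/(2π) = 31.13 rev/min.

31.1 rev/min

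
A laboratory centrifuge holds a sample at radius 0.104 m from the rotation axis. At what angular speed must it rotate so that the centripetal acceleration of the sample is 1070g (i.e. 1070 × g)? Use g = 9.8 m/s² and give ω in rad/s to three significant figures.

318 rad/s

Centripetal acceleration a_c = ω²r. Setting ω²r = 1070g:
ω = √(1070g / r) = √(1070 × 9.8 / 0.104) = √100800 = 317.5 rad/s.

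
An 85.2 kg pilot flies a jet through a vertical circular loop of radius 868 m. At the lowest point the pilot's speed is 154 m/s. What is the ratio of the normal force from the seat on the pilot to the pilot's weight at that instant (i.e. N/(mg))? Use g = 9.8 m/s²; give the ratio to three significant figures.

At the bottom, N − mg = mv²/r, so N = m(v²/r + g) and N/(mg) = v²/(rg) + 1 = (154)²/(868 × 9.8) + 1 = 2.788 + 1 = 3.788.

3.79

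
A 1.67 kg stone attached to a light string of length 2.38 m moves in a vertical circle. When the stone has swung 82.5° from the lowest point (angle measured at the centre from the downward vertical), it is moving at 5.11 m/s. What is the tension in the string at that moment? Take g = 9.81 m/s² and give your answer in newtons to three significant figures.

20.5 N

Take the radial direction toward the centre of the circle as positive. The component of the weight along the string toward the centre is −mg cos φ (φ measured from the bottom), so Newton's second law along the string gives T − mg cos φ = m v²/r.
cos 82.5° = 0.1305, so T = m(v²/r + g cos φ) = 1.67 × ((5.11)²/2.38 + 9.81 × 0.1305) = 1.67 × (10.97 + (1.280)) = 1.67 × 12.25 = 20.46 N.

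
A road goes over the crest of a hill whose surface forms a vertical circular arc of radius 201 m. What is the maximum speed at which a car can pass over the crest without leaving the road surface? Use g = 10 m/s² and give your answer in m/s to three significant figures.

44.8 m/s

At the crest the centre of the circle is below the car, so the net downward (centripetal) force is mg − N = mv²/r.
The car leaves the road when N → 0, giving v_max = √(g r) = √(10.0 × 201) = 44.83 m/s.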